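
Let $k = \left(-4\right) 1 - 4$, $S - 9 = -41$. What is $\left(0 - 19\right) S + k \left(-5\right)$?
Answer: $648$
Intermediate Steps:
$S = -32$ ($S = 9 - 41 = -32$)
$k = -8$ ($k = -4 - 4 = -8$)
$\left(0 - 19\right) S + k \left(-5\right) = \left(0 - 19\right) \left(-32\right) - -40 = \left(-19\right) \left(-32\right) + 40 = 608 + 40 = 648$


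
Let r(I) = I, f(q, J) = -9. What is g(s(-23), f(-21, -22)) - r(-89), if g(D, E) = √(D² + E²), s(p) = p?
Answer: 89 + √610 ≈ 113.70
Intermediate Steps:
g(s(-23), f(-21, -22)) - r(-89) = √((-23)² + (-9)²) - 1*(-89) = √(529 + 81) + 89 = √610 + 89 = 89 + √610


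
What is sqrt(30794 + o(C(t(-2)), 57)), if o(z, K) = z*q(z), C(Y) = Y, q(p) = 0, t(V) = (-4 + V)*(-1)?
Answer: sqrt(30794) ≈ 175.48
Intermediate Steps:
t(V) = 4 - V
o(z, K) = 0 (o(z, K) = z*0 = 0)
sqrt(30794 + o(C(t(-2)), 57)) = sqrt(30794 + 0) = sqrt(30794)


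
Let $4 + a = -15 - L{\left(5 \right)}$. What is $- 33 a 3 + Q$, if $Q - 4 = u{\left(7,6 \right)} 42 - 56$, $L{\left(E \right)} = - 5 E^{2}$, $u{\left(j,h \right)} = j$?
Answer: $-10252$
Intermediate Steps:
$a = 106$ ($a = -4 - \left(15 - 5 \cdot 5^{2}\right) = -4 - \left(15 - 125\right) = -4 - -110 = -4 + \left(-15 + 125\right) = -4 + 110 = 106$)
$Q = 242$ ($Q = 4 + \left(7 \cdot 42 - 56\right) = 4 + \left(294 - 56\right) = 4 + 238 = 242$)
$- 33 a 3 + Q = \left(-33\right) 106 \cdot 3 + 242 = \left(-3498\right) 3 + 242 = -10494 + 242 = -10252$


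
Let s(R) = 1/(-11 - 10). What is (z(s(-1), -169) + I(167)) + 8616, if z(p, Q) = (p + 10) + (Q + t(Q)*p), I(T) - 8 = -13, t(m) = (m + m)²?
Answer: 63247/21 ≈ 3011.8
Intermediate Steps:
t(m) = 4*m² (t(m) = (2*m)² = 4*m²)
I(T) = -5 (I(T) = 8 - 13 = -5)
s(R) = -1/21 (s(R) = 1/(-21) = -1/21)
z(p, Q) = 10 + Q + p + 4*p*Q² (z(p, Q) = (p + 10) + (Q + (4*Q²)*p) = (10 + p) + (Q + 4*p*Q²) = 10 + Q + p + 4*p*Q²)
(z(s(-1), -169) + I(167)) + 8616 = ((10 - 169 - 1/21 + 4*(-1/21)*(-169)²) - 5) + 8616 = ((10 - 169 - 1/21 + 4*(-1/21)*28561) - 5) + 8616 = ((10 - 169 - 1/21 - 114244/21) - 5) + 8616 = (-117584/21 - 5) + 8616 = -117689/21 + 8616 = 63247/21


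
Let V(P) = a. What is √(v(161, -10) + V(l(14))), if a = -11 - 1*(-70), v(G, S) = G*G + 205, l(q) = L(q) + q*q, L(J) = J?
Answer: √26185 ≈ 161.82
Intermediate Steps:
l(q) = q + q² (l(q) = q + q*q = q + q²)
v(G, S) = 205 + G² (v(G, S) = G² + 205 = 205 + G²)
a = 59 (a = -11 + 70 = 59)
V(P) = 59
√(v(161, -10) + V(l(14))) = √((205 + 161²) + 59) = √((205 + 25921) + 59) = √(26126 + 59) = √26185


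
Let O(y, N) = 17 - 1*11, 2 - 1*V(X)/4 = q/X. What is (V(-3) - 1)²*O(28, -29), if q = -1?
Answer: 578/3 ≈ 192.67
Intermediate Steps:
V(X) = 8 + 4/X (V(X) = 8 - (-4)/X = 8 + 4/X)
O(y, N) = 6 (O(y, N) = 17 - 11 = 6)
(V(-3) - 1)²*O(28, -29) = ((8 + 4/(-3)) - 1)²*6 = ((8 + 4*(-⅓)) - 1)²*6 = ((8 - 4/3) - 1)²*6 = (20/3 - 1)²*6 = (17/3)²*6 = (289/9)*6 = 578/3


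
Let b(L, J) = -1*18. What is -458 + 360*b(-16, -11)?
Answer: -6938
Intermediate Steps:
b(L, J) = -18
-458 + 360*b(-16, -11) = -458 + 360*(-18) = -458 - 6480 = -6938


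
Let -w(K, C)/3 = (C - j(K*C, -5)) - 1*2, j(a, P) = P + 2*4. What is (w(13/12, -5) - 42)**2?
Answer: 144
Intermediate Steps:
j(a, P) = 8 + P (j(a, P) = P + 8 = 8 + P)
w(K, C) = 15 - 3*C (w(K, C) = -3*((C - (8 - 5)) - 1*2) = -3*((C - 1*3) - 2) = -3*((C - 3) - 2) = -3*((-3 + C) - 2) = -3*(-5 + C) = 15 - 3*C)
(w(13/12, -5) - 42)**2 = ((15 - 3*(-5)) - 42)**2 = ((15 + 15) - 42)**2 = (30 - 42)**2 = (-12)**2 = 144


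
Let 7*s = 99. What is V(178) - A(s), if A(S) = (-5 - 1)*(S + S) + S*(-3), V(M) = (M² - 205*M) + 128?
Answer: -31261/7 ≈ -4465.9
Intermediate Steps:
s = 99/7 (s = (⅐)*99 = 99/7 ≈ 14.143)
V(M) = 128 + M² - 205*M
A(S) = -15*S (A(S) = -12*S - 3*S = -15*S)
V(178) - A(s) = (128 + 178² - 205*178) - (-15)*99/7 = (128 + 31684 - 36490) - 1*(-1485/7) = -4678 + 1485/7 = -31261/7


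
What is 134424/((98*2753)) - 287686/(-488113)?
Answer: 71615029298/65844979361 ≈ 1.0876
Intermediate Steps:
134424/((98*2753)) - 287686/(-488113) = 134424/269794 - 287686*(-1/488113) = 134424*(1/269794) + 287686/488113 = 67212/134897 + 287686/488113 = 71615029298/65844979361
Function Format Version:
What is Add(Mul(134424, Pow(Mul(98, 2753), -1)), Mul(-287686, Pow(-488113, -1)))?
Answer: Rational(71615029298, 65844979361) ≈ 1.0876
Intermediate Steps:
Add(Mul(134424, Pow(Mul(98, 2753), -1)), Mul(-287686, Pow(-488113, -1))) = Add(Mul(134424, Pow(269794, -1)), Mul(-287686, Rational(-1, 488113))) = Add(Mul(134424, Rational(1, 269794)), Rational(287686, 488113)) = Add(Rational(67212, 134897), Rational(287686, 488113)) = Rational(71615029298, 65844979361)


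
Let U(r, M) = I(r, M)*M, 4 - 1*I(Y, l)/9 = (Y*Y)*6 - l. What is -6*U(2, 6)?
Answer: 4536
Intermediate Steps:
I(Y, l) = 36 - 54*Y² + 9*l (I(Y, l) = 36 - 9*((Y*Y)*6 - l) = 36 - 9*(Y²*6 - l) = 36 - 9*(6*Y² - l) = 36 - 9*(-l + 6*Y²) = 36 + (-54*Y² + 9*l) = 36 - 54*Y² + 9*l)
U(r, M) = M*(36 - 54*r² + 9*M) (U(r, M) = (36 - 54*r² + 9*M)*M = M*(36 - 54*r² + 9*M))
-6*U(2, 6) = -54*6*(4 + 6 - 6*2²) = -54*6*(4 + 6 - 6*4) = -54*6*(4 + 6 - 24) = -54*6*(-14) = -6*(-756) = 4536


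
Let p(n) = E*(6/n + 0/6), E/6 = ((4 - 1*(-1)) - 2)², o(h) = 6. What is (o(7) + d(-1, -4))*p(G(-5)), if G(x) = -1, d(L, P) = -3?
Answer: -972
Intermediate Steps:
E = 54 (E = 6*((4 - 1*(-1)) - 2)² = 6*((4 + 1) - 2)² = 6*(5 - 2)² = 6*3² = 6*9 = 54)
p(n) = 324/n (p(n) = 54*(6/n + 0/6) = 54*(6/n + 0*(⅙)) = 54*(6/n + 0) = 54*(6/n) = 324/n)
(o(7) + d(-1, -4))*p(G(-5)) = (6 - 3)*(324/(-1)) = 3*(324*(-1)) = 3*(-324) = -972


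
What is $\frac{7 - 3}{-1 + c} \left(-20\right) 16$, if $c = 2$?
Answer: $-1280$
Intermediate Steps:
$\frac{7 - 3}{-1 + c} \left(-20\right) 16 = \frac{7 - 3}{-1 + 2} \left(-20\right) 16 = \frac{4}{1} \left(-20\right) 16 = 4 \cdot 1 \left(-20\right) 16 = 4 \left(-20\right) 16 = \left(-80\right) 16 = -1280$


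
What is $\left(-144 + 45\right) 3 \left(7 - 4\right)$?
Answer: $-891$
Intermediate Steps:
$\left(-144 + 45\right) 3 \left(7 - 4\right) = - 99 \cdot 3 \cdot 3 = \left(-99\right) 9 = -891$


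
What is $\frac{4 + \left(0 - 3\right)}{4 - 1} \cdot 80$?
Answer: $\frac{80}{3} \approx 26.667$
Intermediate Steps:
$\frac{4 + \left(0 - 3\right)}{4 - 1} \cdot 80 = \frac{4 + \left(0 - 3\right)}{3} \cdot 80 = \left(4 - 3\right) \frac{1}{3} \cdot 80 = 1 \cdot \frac{1}{3} \cdot 80 = \frac{1}{3} \cdot 80 = \frac{80}{3}$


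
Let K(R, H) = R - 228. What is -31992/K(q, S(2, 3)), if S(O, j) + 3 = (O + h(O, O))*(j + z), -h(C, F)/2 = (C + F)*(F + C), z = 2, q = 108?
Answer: 1333/5 ≈ 266.60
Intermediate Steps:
h(C, F) = -2*(C + F)² (h(C, F) = -2*(C + F)*(F + C) = -2*(C + F)*(C + F) = -2*(C + F)²)
S(O, j) = -3 + (2 + j)*(O - 8*O²) (S(O, j) = -3 + (O - 2*(O + O)²)*(j + 2) = -3 + (O - 2*4*O²)*(2 + j) = -3 + (O - 8*O²)*(2 + j) = -3 + (2 + j)*(O - 8*O²))
K(R, H) = -228 + R
-31992/K(q, S(2, 3)) = -31992/(-228 + 108) = -31992/(-120) = -31992*(-1/120) = 1333/5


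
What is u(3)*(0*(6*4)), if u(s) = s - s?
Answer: 0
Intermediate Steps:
u(s) = 0
u(3)*(0*(6*4)) = 0*(0*(6*4)) = 0*(0*24) = 0*0 = 0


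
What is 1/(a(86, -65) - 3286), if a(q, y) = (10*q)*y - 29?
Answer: -1/59215 ≈ -1.6888e-5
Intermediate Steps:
a(q, y) = -29 + 10*q*y (a(q, y) = 10*q*y - 29 = -29 + 10*q*y)
1/(a(86, -65) - 3286) = 1/((-29 + 10*86*(-65)) - 3286) = 1/((-29 - 55900) - 3286) = 1/(-55929 - 3286) = 1/(-59215) = -1/59215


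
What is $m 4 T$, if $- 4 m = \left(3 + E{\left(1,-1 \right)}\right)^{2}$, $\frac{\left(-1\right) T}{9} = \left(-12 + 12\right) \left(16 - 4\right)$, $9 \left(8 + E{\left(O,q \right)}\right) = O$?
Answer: $0$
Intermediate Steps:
$E{\left(O,q \right)} = -8 + \frac{O}{9}$
$T = 0$ ($T = - 9 \left(-12 + 12\right) \left(16 - 4\right) = - 9 \cdot 0 \cdot 12 = \left(-9\right) 0 = 0$)
$m = - \frac{484}{81}$ ($m = - \frac{\left(3 + \left(-8 + \frac{1}{9} \cdot 1\right)\right)^{2}}{4} = - \frac{\left(3 + \left(-8 + \frac{1}{9}\right)\right)^{2}}{4} = - \frac{\left(3 - \frac{71}{9}\right)^{2}}{4} = - \frac{\left(- \frac{44}{9}\right)^{2}}{4} = \left(- \frac{1}{4}\right) \frac{1936}{81} = - \frac{484}{81} \approx -5.9753$)
$m 4 T = \left(- \frac{484}{81}\right) 4 \cdot 0 = \left(- \frac{1936}{81}\right) 0 = 0$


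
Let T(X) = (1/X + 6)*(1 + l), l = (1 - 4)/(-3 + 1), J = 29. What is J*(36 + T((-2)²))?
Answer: 11977/8 ≈ 1497.1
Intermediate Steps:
l = 3/2 (l = -3/(-2) = -3*(-½) = 3/2 ≈ 1.5000)
T(X) = 15 + 5/(2*X) (T(X) = (1/X + 6)*(1 + 3/2) = (6 + 1/X)*(5/2) = 15 + 5/(2*X))
J*(36 + T((-2)²)) = 29*(36 + (15 + 5/(2*((-2)²)))) = 29*(36 + (15 + (5/2)/4)) = 29*(36 + (15 + (5/2)*(¼))) = 29*(36 + (15 + 5/8)) = 29*(36 + 125/8) = 29*(413/8) = 11977/8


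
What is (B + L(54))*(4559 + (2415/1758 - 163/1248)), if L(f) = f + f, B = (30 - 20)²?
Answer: 1667516737/1758 ≈ 9.4853e+5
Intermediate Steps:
B = 100 (B = 10² = 100)
L(f) = 2*f
(B + L(54))*(4559 + (2415/1758 - 163/1248)) = (100 + 2*54)*(4559 + (2415/1758 - 163/1248)) = (100 + 108)*(4559 + (2415*(1/1758) - 163*1/1248)) = 208*(4559 + (805/586 - 163/1248)) = 208*(4559 + 454561/365664) = 208*(1667516737/365664) = 1667516737/1758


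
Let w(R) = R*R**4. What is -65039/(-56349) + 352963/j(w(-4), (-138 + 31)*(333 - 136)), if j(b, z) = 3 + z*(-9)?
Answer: 10742640311/3563398062 ≈ 3.0147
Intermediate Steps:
w(R) = R**5
j(b, z) = 3 - 9*z
-65039/(-56349) + 352963/j(w(-4), (-138 + 31)*(333 - 136)) = -65039/(-56349) + 352963/(3 - 9*(-138 + 31)*(333 - 136)) = -65039*(-1/56349) + 352963/(3 - (-963)*197) = 65039/56349 + 352963/(3 - 9*(-21079)) = 65039/56349 + 352963/(3 + 189711) = 65039/56349 + 352963/189714 = 10742640311/3563398062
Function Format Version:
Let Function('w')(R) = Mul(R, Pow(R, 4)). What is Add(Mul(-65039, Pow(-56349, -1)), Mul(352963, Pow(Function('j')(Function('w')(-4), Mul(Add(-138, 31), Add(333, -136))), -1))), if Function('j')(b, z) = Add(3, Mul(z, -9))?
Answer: Rational(10742640311, 3563398062) ≈ 3.0147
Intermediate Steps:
Function('w')(R) = Pow(R, 5)
Function('j')(b, z) = Add(3, Mul(-9, z))
Add(Mul(-65039, Pow(-56349, -1)), Mul(352963, Pow(Function('j')(Function('w')(-4), Mul(Add(-138, 31), Add(333, -136))), -1))) = Add(Mul(-65039, Pow(-56349, -1)), Mul(352963, Pow(Add(3, Mul(-9, Mul(Add(-138, 31), Add(333, -136)))), -1))) = Add(Mul(-65039, Rational(-1, 56349)), Mul(352963, Pow(Add(3, Mul(-9, Mul(-107, 197))), -1))) = Add(Rational(65039, 56349), Mul(352963, Pow(Add(3, Mul(-9, -21079)), -1))) = Add(Rational(65039, 56349), Mul(352963, Pow(Add(3, 189711), -1))) = Add(Rational(65039, 56349), Mul(352963, Pow(189714, -1))) = Add(Rational(65039, 56349), Mul(352963, Rational(1, 189714))) = Add(Rational(65039, 56349), Rational(352963, 189714)) = Rational(10742640311, 3563398062)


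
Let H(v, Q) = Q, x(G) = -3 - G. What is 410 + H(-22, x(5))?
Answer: 402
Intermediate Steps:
410 + H(-22, x(5)) = 410 + (-3 - 1*5) = 410 + (-3 - 5) = 410 - 8 = 402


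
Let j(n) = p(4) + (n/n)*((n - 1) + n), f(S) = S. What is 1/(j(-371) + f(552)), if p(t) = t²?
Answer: -1/175 ≈ -0.0057143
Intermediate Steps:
j(n) = 15 + 2*n (j(n) = 4² + (n/n)*((n - 1) + n) = 16 + 1*((-1 + n) + n) = 16 + 1*(-1 + 2*n) = 16 + (-1 + 2*n) = 15 + 2*n)
1/(j(-371) + f(552)) = 1/((15 + 2*(-371)) + 552) = 1/((15 - 742) + 552) = 1/(-727 + 552) = 1/(-175) = -1/175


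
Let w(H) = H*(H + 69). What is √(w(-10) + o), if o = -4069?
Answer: I*√4659 ≈ 68.257*I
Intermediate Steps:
w(H) = H*(69 + H)
√(w(-10) + o) = √(-10*(69 - 10) - 4069) = √(-10*59 - 4069) = √(-590 - 4069) = √(-4659) = I*√4659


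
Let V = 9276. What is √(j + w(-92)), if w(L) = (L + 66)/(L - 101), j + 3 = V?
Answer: √345414995/193 ≈ 96.297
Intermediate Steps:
j = 9273 (j = -3 + 9276 = 9273)
w(L) = (66 + L)/(-101 + L)
√(j + w(-92)) = √(9273 + (66 - 92)/(-101 - 92)) = √(9273 - 26/(-193)) = √(9273 - 1/193*(-26)) = √(9273 + 26/193) = √(1789715/193) = √345414995/193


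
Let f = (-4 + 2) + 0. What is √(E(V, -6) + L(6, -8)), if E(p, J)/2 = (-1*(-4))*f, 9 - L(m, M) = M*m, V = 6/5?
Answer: √41 ≈ 6.4031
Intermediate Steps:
V = 6/5 (V = 6*(⅕) = 6/5 ≈ 1.2000)
f = -2 (f = -2 + 0 = -2)
L(m, M) = 9 - M*m
E(p, J) = -16 (E(p, J) = 2*(-1*(-4)*(-2)) = 2*(4*(-2)) = 2*(-8) = -16)
√(E(V, -6) + L(6, -8)) = √(-16 + (9 - 1*(-8)*6)) = √(-16 + (9 + 48)) = √(-16 + 57) = √41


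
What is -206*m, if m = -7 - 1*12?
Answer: 3914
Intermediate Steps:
m = -19 (m = -7 - 12 = -19)
-206*m = -206*(-19) = 3914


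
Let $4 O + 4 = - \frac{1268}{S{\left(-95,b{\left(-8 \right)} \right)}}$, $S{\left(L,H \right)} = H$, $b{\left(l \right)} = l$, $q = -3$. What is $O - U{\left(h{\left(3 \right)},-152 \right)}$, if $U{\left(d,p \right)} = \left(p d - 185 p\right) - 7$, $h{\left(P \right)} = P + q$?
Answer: $- \frac{224595}{8} \approx -28074.0$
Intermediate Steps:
$h{\left(P \right)} = -3 + P$ ($h{\left(P \right)} = P - 3 = -3 + P$)
$U{\left(d,p \right)} = -7 - 185 p + d p$ ($U{\left(d,p \right)} = \left(d p - 185 p\right) - 7 = \left(- 185 p + d p\right) - 7 = -7 - 185 p + d p$)
$O = \frac{309}{8}$ ($O = -1 + \frac{\left(-1268\right) \frac{1}{-8}}{4} = -1 + \frac{\left(-1268\right) \left(- \frac{1}{8}\right)}{4} = -1 + \frac{1}{4} \cdot \frac{317}{2} = -1 + \frac{317}{8} = \frac{309}{8} \approx 38.625$)
$O - U{\left(h{\left(3 \right)},-152 \right)} = \frac{309}{8} - \left(-7 - -28120 + \left(-3 + 3\right) \left(-152\right)\right) = \frac{309}{8} - \left(-7 + 28120 + 0 \left(-152\right)\right) = \frac{309}{8} - \left(-7 + 28120 + 0\right) = \frac{309}{8} - 28113 = - \frac{224595}{8}$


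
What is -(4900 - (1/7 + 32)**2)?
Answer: -189475/49 ≈ -3866.8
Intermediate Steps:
-(4900 - (1/7 + 32)**2) = -(4900 - (225/7)**2) = -(4900 - 1*50625/49) = -(4900 - 50625/49) = -1*189475/49 = -189475/49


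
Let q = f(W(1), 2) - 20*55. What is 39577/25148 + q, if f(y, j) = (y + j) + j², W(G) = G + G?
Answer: -27422039/25148 ≈ -1090.4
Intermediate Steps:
W(G) = 2*G
f(y, j) = j + y + j² (f(y, j) = (j + y) + j² = j + y + j²)
q = -1092 (q = (2 + 2*1 + 2²) - 20*55 = (2 + 2 + 4) - 1100 = 8 - 1100 = -1092)
39577/25148 + q = 39577/25148 - 1092 = -27422039/25148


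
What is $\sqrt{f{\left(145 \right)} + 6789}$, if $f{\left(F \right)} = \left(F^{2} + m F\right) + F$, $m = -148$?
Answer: $\sqrt{6499} \approx 80.616$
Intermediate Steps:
$f{\left(F \right)} = F^{2} - 147 F$ ($f{\left(F \right)} = \left(F^{2} - 148 F\right) + F = F^{2} - 147 F$)
$\sqrt{f{\left(145 \right)} + 6789} = \sqrt{145 \left(-147 + 145\right) + 6789} = \sqrt{145 \left(-2\right) + 6789} = \sqrt{-290 + 6789} = \sqrt{6499}$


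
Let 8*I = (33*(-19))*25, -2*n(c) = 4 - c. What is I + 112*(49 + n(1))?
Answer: 26885/8 ≈ 3360.6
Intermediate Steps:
n(c) = -2 + c/2 (n(c) = -(4 - c)/2 = -2 + c/2)
I = -15675/8 (I = ((33*(-19))*25)/8 = (-627*25)/8 = (⅛)*(-15675) = -15675/8 ≈ -1959.4)
I + 112*(49 + n(1)) = -15675/8 + 112*(49 + (-2 + (½)*1)) = -15675/8 + 112*(49 + (-2 + ½)) = -15675/8 + 112*(49 - 3/2) = -15675/8 + 112*(95/2) = -15675/8 + 5320 = 26885/8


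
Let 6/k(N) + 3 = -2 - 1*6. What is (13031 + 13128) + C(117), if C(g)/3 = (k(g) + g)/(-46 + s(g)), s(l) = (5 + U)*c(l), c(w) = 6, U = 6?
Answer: 5758823/220 ≈ 26176.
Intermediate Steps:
k(N) = -6/11 (k(N) = 6/(-3 + (-2 - 1*6)) = 6/(-3 + (-2 - 6)) = 6/(-3 - 8) = 6/(-11) = 6*(-1/11) = -6/11)
s(l) = 66 (s(l) = (5 + 6)*6 = 11*6 = 66)
C(g) = -9/110 + 3*g/20 (C(g) = 3*((-6/11 + g)/(-46 + 66)) = 3*((-6/11 + g)/20) = 3*((-6/11 + g)*(1/20)) = 3*(-3/110 + g/20) = -9/110 + 3*g/20)
(13031 + 13128) + C(117) = (13031 + 13128) + (-9/110 + (3/20)*117) = 26159 + (-9/110 + 351/20) = 26159 + 3843/220 = 5758823/220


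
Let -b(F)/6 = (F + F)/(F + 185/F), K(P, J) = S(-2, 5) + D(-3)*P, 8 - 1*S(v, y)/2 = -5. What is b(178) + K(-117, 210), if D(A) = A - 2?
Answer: 6363917/10623 ≈ 599.07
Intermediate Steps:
S(v, y) = 26 (S(v, y) = 16 - 2*(-5) = 16 + 10 = 26)
D(A) = -2 + A
K(P, J) = 26 - 5*P (K(P, J) = 26 + (-2 - 3)*P = 26 - 5*P)
b(F) = -12*F/(F + 185/F) (b(F) = -6*(F + F)/(F + 185/F) = -6*2*F/(F + 185/F) = -12*F/(F + 185/F))
b(178) + K(-117, 210) = -12*178²/(185 + 178²) + (26 - 5*(-117)) = -12*31684/(185 + 31684) + (26 + 585) = -12*31684/31869 + 611 = -12*31684*1/31869 + 611 = -126736/10623 + 611 = 6363917/10623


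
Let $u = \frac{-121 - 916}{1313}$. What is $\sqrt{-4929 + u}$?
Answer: $\frac{i \sqrt{8498804782}}{1313} \approx 70.212 i$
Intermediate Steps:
$u = - \frac{1037}{1313}$ ($u = \left(-1037\right) \frac{1}{1313} = - \frac{1037}{1313} \approx -0.78979$)
$\sqrt{-4929 + u} = \sqrt{-4929 - \frac{1037}{1313}} = \sqrt{- \frac{6472814}{1313}} = \frac{i \sqrt{8498804782}}{1313}$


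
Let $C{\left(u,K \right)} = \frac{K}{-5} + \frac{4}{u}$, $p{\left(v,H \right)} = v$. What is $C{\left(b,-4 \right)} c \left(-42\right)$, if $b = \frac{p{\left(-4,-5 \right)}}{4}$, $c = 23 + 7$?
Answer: $4032$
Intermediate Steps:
$c = 30$
$b = -1$ ($b = - \frac{4}{4} = \left(-4\right) \frac{1}{4} = -1$)
$C{\left(u,K \right)} = \frac{4}{u} - \frac{K}{5}$ ($C{\left(u,K \right)} = K \left(- \frac{1}{5}\right) + \frac{4}{u} = - \frac{K}{5} + \frac{4}{u} = \frac{4}{u} - \frac{K}{5}$)
$C{\left(b,-4 \right)} c \left(-42\right) = \left(\frac{4}{-1} - - \frac{4}{5}\right) 30 \left(-42\right) = \left(4 \left(-1\right) + \frac{4}{5}\right) 30 \left(-42\right) = \left(-4 + \frac{4}{5}\right) 30 \left(-42\right) = \left(- \frac{16}{5}\right) 30 \left(-42\right) = \left(-96\right) \left(-42\right) = 4032$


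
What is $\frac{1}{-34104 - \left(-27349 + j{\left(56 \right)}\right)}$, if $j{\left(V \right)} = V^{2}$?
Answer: $- \frac{1}{9891} \approx -0.0001011$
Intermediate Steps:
$\frac{1}{-34104 - \left(-27349 + j{\left(56 \right)}\right)} = \frac{1}{-34104 + \left(27349 - 56^{2}\right)} = \frac{1}{-34104 + \left(27349 - 3136\right)} = \frac{1}{-34104 + 24213} = \frac{1}{-9891} = - \frac{1}{9891}$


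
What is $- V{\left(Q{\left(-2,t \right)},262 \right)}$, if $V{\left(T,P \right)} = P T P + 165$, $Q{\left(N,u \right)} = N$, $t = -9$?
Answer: $137123$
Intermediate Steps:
$V{\left(T,P \right)} = 165 + T P^{2}$ ($V{\left(T,P \right)} = T P^{2} + 165 = 165 + T P^{2}$)
$- V{\left(Q{\left(-2,t \right)},262 \right)} = - (165 - 2 \cdot 262^{2}) = - (165 - 137288) = \left(-1\right) \left(-137123\right) = 137123$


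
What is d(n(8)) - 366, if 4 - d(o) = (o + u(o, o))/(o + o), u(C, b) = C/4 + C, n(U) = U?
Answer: -2905/8 ≈ -363.13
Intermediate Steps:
u(C, b) = 5*C/4 (u(C, b) = C*(¼) + C = C/4 + C = 5*C/4)
d(o) = 23/8 (d(o) = 4 - (o + 5*o/4)/(o + o) = 4 - 9*o/4/(2*o) = 4 - 9*o/4*1/(2*o) = 4 - 1*9/8 = 4 - 9/8 = 23/8)
d(n(8)) - 366 = 23/8 - 366 = -2905/8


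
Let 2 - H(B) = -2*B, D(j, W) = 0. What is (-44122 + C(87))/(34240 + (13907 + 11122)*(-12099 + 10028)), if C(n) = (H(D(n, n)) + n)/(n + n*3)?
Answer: 2193481/2575240716 ≈ 0.00085176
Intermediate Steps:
H(B) = 2 + 2*B (H(B) = 2 - (-2)*B = 2 + 2*B)
C(n) = (2 + n)/(4*n) (C(n) = ((2 + 2*0) + n)/(n + n*3) = ((2 + 0) + n)/(n + 3*n) = (2 + n)/((4*n)) = (2 + n)*(1/(4*n)) = (2 + n)/(4*n))
(-44122 + C(87))/(34240 + (13907 + 11122)*(-12099 + 10028)) = (-44122 + (1/4)*(2 + 87)/87)/(34240 + (13907 + 11122)*(-12099 + 10028)) = (-44122 + (1/4)*(1/87)*89)/(34240 + 25029*(-2071)) = (-44122 + 89/348)/(34240 - 51835059) = -15354367/348/(-51800819) = -15354367/348*(-1/51800819) = 2193481/2575240716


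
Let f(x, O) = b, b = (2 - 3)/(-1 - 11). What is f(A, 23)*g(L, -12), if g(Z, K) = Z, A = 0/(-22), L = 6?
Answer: ½ ≈ 0.50000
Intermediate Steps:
A = 0 (A = 0*(-1/22) = 0)
b = 1/12 (b = -1/(-12) = -1*(-1/12) = 1/12 ≈ 0.083333)
f(x, O) = 1/12
f(A, 23)*g(L, -12) = (1/12)*6 = ½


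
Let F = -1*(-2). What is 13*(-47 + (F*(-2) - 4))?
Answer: -715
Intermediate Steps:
F = 2
13*(-47 + (F*(-2) - 4)) = 13*(-47 + (2*(-2) - 4)) = 13*(-47 + (-4 - 4)) = 13*(-47 - 8) = 13*(-55) = -715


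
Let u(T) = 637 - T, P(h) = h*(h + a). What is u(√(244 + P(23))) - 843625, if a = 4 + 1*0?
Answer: -842988 - √865 ≈ -8.4302e+5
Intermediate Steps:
a = 4 (a = 4 + 0 = 4)
P(h) = h*(4 + h) (P(h) = h*(h + 4) = h*(4 + h))
u(√(244 + P(23))) - 843625 = (637 - √(244 + 23*(4 + 23))) - 843625 = (637 - √(244 + 23*27)) - 843625 = (637 - √(244 + 621)) - 843625 = (637 - √865) - 843625 = -842988 - √865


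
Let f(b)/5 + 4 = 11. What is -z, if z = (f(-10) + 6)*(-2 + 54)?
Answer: -2132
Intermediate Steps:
f(b) = 35 (f(b) = -20 + 5*11 = -20 + 55 = 35)
z = 2132 (z = (35 + 6)*(-2 + 54) = 41*52 = 2132)
-z = -1*2132 = -2132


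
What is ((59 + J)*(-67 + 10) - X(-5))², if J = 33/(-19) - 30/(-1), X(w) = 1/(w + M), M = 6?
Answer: 24750625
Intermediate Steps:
X(w) = 1/(6 + w) (X(w) = 1/(w + 6) = 1/(6 + w))
J = 537/19 (J = 33*(-1/19) - 30*(-1) = -33/19 + 30 = 537/19 ≈ 28.263)
((59 + J)*(-67 + 10) - X(-5))² = ((59 + 537/19)*(-67 + 10) - 1/(6 - 5))² = ((1658/19)*(-57) - 1/1)² = (-4974 - 1*1)² = (-4974 - 1)² = (-4975)² = 24750625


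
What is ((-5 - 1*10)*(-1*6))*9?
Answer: 810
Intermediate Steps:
((-5 - 1*10)*(-1*6))*9 = ((-5 - 10)*(-6))*9 = -15*(-6)*9 = 90*9 = 810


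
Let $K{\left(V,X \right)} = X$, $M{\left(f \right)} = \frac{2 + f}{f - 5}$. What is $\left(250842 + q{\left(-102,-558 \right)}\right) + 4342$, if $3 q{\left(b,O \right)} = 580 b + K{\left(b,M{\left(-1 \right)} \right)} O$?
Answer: $235495$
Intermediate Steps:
$M{\left(f \right)} = \frac{2 + f}{-5 + f}$
$q{\left(b,O \right)} = - \frac{O}{18} + \frac{580 b}{3}$ ($q{\left(b,O \right)} = \frac{580 b + \frac{2 - 1}{-5 - 1} O}{3} = \frac{580 b + \frac{1}{-6} \cdot 1 O}{3} = \frac{580 b + \left(- \frac{1}{6}\right) 1 O}{3} = \frac{580 b - \frac{O}{6}}{3} = - \frac{O}{18} + \frac{580 b}{3}$)
$\left(250842 + q{\left(-102,-558 \right)}\right) + 4342 = \left(250842 + \left(\left(- \frac{1}{18}\right) \left(-558\right) + \frac{580}{3} \left(-102\right)\right)\right) + 4342 = \left(250842 + \left(31 - 19720\right)\right) + 4342 = \left(250842 - 19689\right) + 4342 = 231153 + 4342 = 235495$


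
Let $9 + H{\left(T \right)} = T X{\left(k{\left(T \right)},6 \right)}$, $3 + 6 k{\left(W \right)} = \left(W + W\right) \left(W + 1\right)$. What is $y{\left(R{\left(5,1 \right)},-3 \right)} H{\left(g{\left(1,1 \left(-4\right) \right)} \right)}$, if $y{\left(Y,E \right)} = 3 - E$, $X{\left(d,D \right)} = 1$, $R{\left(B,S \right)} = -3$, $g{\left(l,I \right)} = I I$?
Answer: $42$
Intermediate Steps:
$g{\left(l,I \right)} = I^{2}$
$k{\left(W \right)} = - \frac{1}{2} + \frac{W \left(1 + W\right)}{3}$ ($k{\left(W \right)} = - \frac{1}{2} + \frac{\left(W + W\right) \left(W + 1\right)}{6} = - \frac{1}{2} + \frac{2 W \left(1 + W\right)}{6} = - \frac{1}{2} + \frac{W \left(1 + W\right)}{3}$)
$H{\left(T \right)} = -9 + T$ ($H{\left(T \right)} = -9 + T 1 = -9 + T$)
$y{\left(R{\left(5,1 \right)},-3 \right)} H{\left(g{\left(1,1 \left(-4\right) \right)} \right)} = \left(3 - -3\right) \left(-9 + \left(1 \left(-4\right)\right)^{2}\right) = \left(3 + 3\right) \left(-9 + \left(-4\right)^{2}\right) = 6 \left(-9 + 16\right) = 6 \cdot 7 = 42$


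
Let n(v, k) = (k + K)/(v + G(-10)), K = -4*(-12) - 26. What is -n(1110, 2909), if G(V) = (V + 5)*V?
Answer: -2931/1160 ≈ -2.5267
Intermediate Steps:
G(V) = V*(5 + V) (G(V) = (5 + V)*V = V*(5 + V))
K = 22 (K = 48 - 26 = 22)
n(v, k) = (22 + k)/(50 + v) (n(v, k) = (k + 22)/(v - 10*(5 - 10)) = (22 + k)/(v - 10*(-5)) = (22 + k)/(v + 50) = (22 + k)/(50 + v))
-n(1110, 2909) = -(22 + 2909)/(50 + 1110) = -2931/1160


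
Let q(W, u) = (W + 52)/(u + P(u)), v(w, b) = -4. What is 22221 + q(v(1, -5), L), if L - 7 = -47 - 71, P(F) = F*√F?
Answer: 5755238/259 + I*√111/259 ≈ 22221.0 + 0.040678*I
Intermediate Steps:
P(F) = F^(3/2)
L = -111 (L = 7 + (-47 - 71) = 7 - 118 = -111)
q(W, u) = (52 + W)/(u + u^(3/2)) (q(W, u) = (W + 52)/(u + u^(3/2)) = (52 + W)/(u + u^(3/2)))
22221 + q(v(1, -5), L) = 22221 + (52 - 4)/(-111 + (-111)^(3/2)) = 22221 + 48/(-111 - 111*I*√111)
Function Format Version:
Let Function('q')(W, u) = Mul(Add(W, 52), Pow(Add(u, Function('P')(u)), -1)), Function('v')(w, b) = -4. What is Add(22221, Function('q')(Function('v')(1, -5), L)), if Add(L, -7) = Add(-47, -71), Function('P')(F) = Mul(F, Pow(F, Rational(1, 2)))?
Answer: Add(Rational(5755238, 259), Mul(Rational(1, 259), I, Pow(111, Rational(1, 2)))) ≈ Add(22221., Mul(0.040678, I))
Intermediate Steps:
Function('P')(F) = Pow(F, Rational(3, 2))
L = -111 (L = Add(7, Add(-47, -71)) = Add(7, -118) = -111)
Function('q')(W, u) = Mul(Pow(Add(u, Pow(u, Rational(3, 2))), -1), Add(52, W)) (Function('q')(W, u) = Mul(Add(W, 52), Pow(Add(u, Pow(u, Rational(3, 2))), -1)) = Mul(Add(52, W), Pow(Add(u, Pow(u, Rational(3, 2))), -1)) = Mul(Pow(Add(u, Pow(u, Rational(3, 2))), -1), Add(52, W)))
Add(22221, Function('q')(Function('v')(1, -5), L)) = Add(22221, Mul(Pow(Add(-111, Pow(-111, Rational(3, 2))), -1), Add(52, -4))) = Add(22221, Mul(Pow(Add(-111, Mul(-111, I, Pow(111, Rational(1, 2)))), -1), 48)) = Add(22221, Mul(48, Pow(Add(-111, Mul(-111, I, Pow(111, Rational(1, 2)))), -1)))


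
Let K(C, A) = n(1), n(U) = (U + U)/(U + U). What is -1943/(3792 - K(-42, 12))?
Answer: -1943/3791 ≈ -0.51253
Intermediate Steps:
n(U) = 1 (n(U) = (2*U)/((2*U)) = (2*U)*(1/(2*U)) = 1)
K(C, A) = 1
-1943/(3792 - K(-42, 12)) = -1943/(3792 - 1*1) = -1943/(3792 - 1) = -1943/3791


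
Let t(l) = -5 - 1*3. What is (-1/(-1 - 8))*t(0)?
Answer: -8/9 ≈ -0.88889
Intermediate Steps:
t(l) = -8 (t(l) = -5 - 3 = -8)
(-1/(-1 - 8))*t(0) = (-1/(-1 - 8))*(-8) = (-1/(-9))*(-8) = -⅑*(-1)*(-8) = (⅑)*(-8) = -8/9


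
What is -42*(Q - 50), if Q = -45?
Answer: 3990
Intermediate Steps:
-42*(Q - 50) = -42*(-45 - 50) = -42*(-95) = 3990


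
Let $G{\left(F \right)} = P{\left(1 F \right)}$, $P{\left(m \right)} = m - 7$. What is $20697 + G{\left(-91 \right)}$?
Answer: $20599$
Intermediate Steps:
$P{\left(m \right)} = -7 + m$
$G{\left(F \right)} = -7 + F$ ($G{\left(F \right)} = -7 + 1 F = -7 + F$)
$20697 + G{\left(-91 \right)} = 20697 - 98 = 20599$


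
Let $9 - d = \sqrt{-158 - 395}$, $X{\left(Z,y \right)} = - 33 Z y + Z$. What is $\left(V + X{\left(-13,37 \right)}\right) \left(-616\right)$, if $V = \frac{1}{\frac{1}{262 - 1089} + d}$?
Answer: $- \frac{4236133634898704}{433596101} - \frac{421300264 i \sqrt{553}}{433596101} \approx -9.7698 \cdot 10^{6} - 22.849 i$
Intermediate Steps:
$X{\left(Z,y \right)} = Z - 33 Z y$ ($X{\left(Z,y \right)} = - 33 Z y + Z = Z - 33 Z y$)
$d = 9 - i \sqrt{553}$ ($d = 9 - \sqrt{-158 - 395} = 9 - \sqrt{-553} = 9 - i \sqrt{553} \approx 9.0 - 23.516 i$)
$V = \frac{1}{\frac{7442}{827} - i \sqrt{553}}$ ($V = \frac{1}{\frac{1}{262 - 1089} + \left(9 - i \sqrt{553}\right)} = \frac{1}{\frac{1}{-827} + \left(9 - i \sqrt{553}\right)} = \frac{1}{- \frac{1}{827} + \left(9 - i \sqrt{553}\right)} = \frac{1}{\frac{7442}{827} - i \sqrt{553}} \approx 0.014194 + 0.037093 i$)
$\left(V + X{\left(-13,37 \right)}\right) \left(-616\right) = \left(\left(\frac{6154534}{433596101} + \frac{683929 i \sqrt{553}}{433596101}\right) - 13 \left(1 - 1221\right)\right) \left(-616\right) = \left(\left(\frac{6154534}{433596101} + \frac{683929 i \sqrt{553}}{433596101}\right) - -15860\right) \left(-616\right) = \left(\left(\frac{6154534}{433596101} + \frac{683929 i \sqrt{553}}{433596101}\right) + 15860\right) \left(-616\right) = \left(\frac{6876840316394}{433596101} + \frac{683929 i \sqrt{553}}{433596101}\right) \left(-616\right) = - \frac{4236133634898704}{433596101} - \frac{421300264 i \sqrt{553}}{433596101}$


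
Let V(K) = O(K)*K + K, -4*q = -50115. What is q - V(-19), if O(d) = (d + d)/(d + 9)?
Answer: 252399/20 ≈ 12620.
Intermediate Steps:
q = 50115/4 (q = -¼*(-50115) = 50115/4 ≈ 12529.)
O(d) = 2*d/(9 + d) (O(d) = (2*d)/(9 + d) = 2*d/(9 + d))
V(K) = K + 2*K²/(9 + K) (V(K) = (2*K/(9 + K))*K + K = 2*K²/(9 + K) + K = K + 2*K²/(9 + K))
q - V(-19) = 50115/4 - 3*(-19)*(3 - 19)/(9 - 19) = 50115/4 - 3*(-19)*(-16)/(-10) = 50115/4 - 3*(-19)*(-1)*(-16)/10 = 50115/4 - 1*(-456/5) = 50115/4 + 456/5 = 252399/20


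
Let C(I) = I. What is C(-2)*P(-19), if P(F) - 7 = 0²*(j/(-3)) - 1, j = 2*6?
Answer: -12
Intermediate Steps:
j = 12
P(F) = 6 (P(F) = 7 + (0²*(12/(-3)) - 1) = 7 + (0*(12*(-⅓)) - 1) = 7 + (0*(-4) - 1) = 7 + (0 - 1) = 7 - 1 = 6)
C(-2)*P(-19) = -2*6 = -12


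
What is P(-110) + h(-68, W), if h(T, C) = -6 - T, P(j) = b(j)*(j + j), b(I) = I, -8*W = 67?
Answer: 24262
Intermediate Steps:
W = -67/8 (W = -⅛*67 = -67/8 ≈ -8.3750)
P(j) = 2*j² (P(j) = j*(j + j) = j*(2*j) = 2*j²)
P(-110) + h(-68, W) = 2*(-110)² + (-6 - 1*(-68)) = 2*12100 + (-6 + 68) = 24200 + 62 = 24262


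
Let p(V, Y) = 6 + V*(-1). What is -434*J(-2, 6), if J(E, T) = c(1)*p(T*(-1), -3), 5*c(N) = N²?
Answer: -5208/5 ≈ -1041.6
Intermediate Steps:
p(V, Y) = 6 - V
c(N) = N²/5
J(E, T) = 6/5 + T/5 (J(E, T) = ((⅕)*1²)*(6 - T*(-1)) = ((⅕)*1)*(6 - (-1)*T) = (6 + T)/5 = 6/5 + T/5)
-434*J(-2, 6) = -434*(6/5 + (⅕)*6) = -434*(6/5 + 6/5) = -434*12/5 = -5208/5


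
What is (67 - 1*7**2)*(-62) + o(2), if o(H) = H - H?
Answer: -1116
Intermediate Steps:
o(H) = 0
(67 - 1*7**2)*(-62) + o(2) = (67 - 1*7**2)*(-62) + 0 = (67 - 1*49)*(-62) + 0 = (67 - 49)*(-62) + 0 = 18*(-62) + 0 = -1116 + 0 = -1116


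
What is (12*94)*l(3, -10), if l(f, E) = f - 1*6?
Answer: -3384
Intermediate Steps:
l(f, E) = -6 + f (l(f, E) = f - 6 = -6 + f)
(12*94)*l(3, -10) = (12*94)*(-6 + 3) = 1128*(-3) = -3384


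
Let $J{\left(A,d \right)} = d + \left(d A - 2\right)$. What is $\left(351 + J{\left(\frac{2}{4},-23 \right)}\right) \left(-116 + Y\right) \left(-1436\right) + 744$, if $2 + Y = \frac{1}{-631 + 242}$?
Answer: $\frac{20731094082}{389} \approx 5.3293 \cdot 10^{7}$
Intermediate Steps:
$Y = - \frac{779}{389}$ ($Y = -2 + \frac{1}{-631 + 242} = -2 + \frac{1}{-389} = -2 - \frac{1}{389} = - \frac{779}{389} \approx -2.0026$)
$J{\left(A,d \right)} = -2 + d + A d$ ($J{\left(A,d \right)} = d + \left(A d - 2\right) = d + \left(-2 + A d\right) = -2 + d + A d$)
$\left(351 + J{\left(\frac{2}{4},-23 \right)}\right) \left(-116 + Y\right) \left(-1436\right) + 744 = \left(351 - \left(25 - \frac{2}{4} \left(-23\right)\right)\right) \left(-116 - \frac{779}{389}\right) \left(-1436\right) + 744 = \left(351 - \left(25 - 2 \cdot \frac{1}{4} \left(-23\right)\right)\right) \left(- \frac{45903}{389}\right) \left(-1436\right) + 744 = \left(351 - \frac{73}{2}\right) \left(- \frac{45903}{389}\right) \left(-1436\right) + 744 = \frac{629}{2} \left(- \frac{45903}{389}\right) \left(-1436\right) + 744 = \left(- \frac{28872987}{778}\right) \left(-1436\right) + 744 = \frac{20730804666}{389} + 744 = \frac{20731094082}{389}$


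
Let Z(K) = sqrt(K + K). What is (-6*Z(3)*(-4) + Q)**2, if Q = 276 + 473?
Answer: 564457 + 35952*sqrt(6) ≈ 6.5252e+5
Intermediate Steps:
Z(K) = sqrt(2)*sqrt(K) (Z(K) = sqrt(2*K) = sqrt(2)*sqrt(K))
Q = 749
(-6*Z(3)*(-4) + Q)**2 = (-6*sqrt(2)*sqrt(3)*(-4) + 749)**2 = (-6*sqrt(6)*(-4) + 749)**2 = (24*sqrt(6) + 749)**2 = (749 + 24*sqrt(6))**2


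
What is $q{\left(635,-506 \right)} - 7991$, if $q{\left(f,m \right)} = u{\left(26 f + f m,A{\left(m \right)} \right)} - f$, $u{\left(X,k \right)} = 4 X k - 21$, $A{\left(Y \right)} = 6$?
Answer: $-7323847$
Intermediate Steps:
$u{\left(X,k \right)} = -21 + 4 X k$ ($u{\left(X,k \right)} = 4 X k - 21 = -21 + 4 X k$)
$q{\left(f,m \right)} = -21 + 623 f + 24 f m$ ($q{\left(f,m \right)} = \left(-21 + 4 \left(26 f + f m\right) 6\right) - f = \left(-21 + \left(624 f + 24 f m\right)\right) - f = \left(-21 + 624 f + 24 f m\right) - f = -21 + 623 f + 24 f m$)
$q{\left(635,-506 \right)} - 7991 = \left(-21 - 635 + 24 \cdot 635 \left(26 - 506\right)\right) - 7991 = \left(-21 - 635 + 24 \cdot 635 \left(-480\right)\right) - 7991 = \left(-21 - 635 - 7315200\right) - 7991 = -7315856 - 7991 = -7323847$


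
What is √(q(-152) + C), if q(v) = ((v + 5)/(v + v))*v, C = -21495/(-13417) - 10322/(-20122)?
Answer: 5*I*√208122878173101622/269976874 ≈ 8.449*I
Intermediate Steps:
C = 285506332/134988437 (C = -21495*(-1/13417) - 10322*(-1/20122) = 21495/13417 + 5161/10061 = 285506332/134988437 ≈ 2.1150)
q(v) = 5/2 + v/2 (q(v) = ((5 + v)/((2*v)))*v = ((5 + v)*(1/(2*v)))*v = ((5 + v)/(2*v))*v = 5/2 + v/2)
√(q(-152) + C) = √((5/2 + (½)*(-152)) + 285506332/134988437) = √((5/2 - 76) + 285506332/134988437) = √(-147/2 + 285506332/134988437) = √(-19272287575/269976874) = 5*I*√208122878173101622/269976874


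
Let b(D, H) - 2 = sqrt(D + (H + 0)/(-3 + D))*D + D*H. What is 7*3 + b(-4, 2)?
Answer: 15 - 4*I*sqrt(210)/7 ≈ 15.0 - 8.2808*I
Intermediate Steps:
b(D, H) = 2 + D*H + D*sqrt(D + H/(-3 + D)) (b(D, H) = 2 + (sqrt(D + (H + 0)/(-3 + D))*D + D*H) = 2 + (sqrt(D + H/(-3 + D))*D + D*H) = 2 + (D*sqrt(D + H/(-3 + D)) + D*H) = 2 + (D*H + D*sqrt(D + H/(-3 + D))) = 2 + D*H + D*sqrt(D + H/(-3 + D)))
7*3 + b(-4, 2) = 7*3 + (2 - 4*2 - 4*sqrt(2 - 4*(-3 - 4))*(I*sqrt(7)/7)) = 21 + (2 - 8 - 4*sqrt(2 - 4*(-7))*(I*sqrt(7)/7)) = 21 + (2 - 8 - 4*I*sqrt(7)*sqrt(2 + 28)/7) = 21 + (2 - 8 - 4*I*sqrt(210)/7) = 21 + (-6 - 4*I*sqrt(210)/7) = 15 - 4*I*sqrt(210)/7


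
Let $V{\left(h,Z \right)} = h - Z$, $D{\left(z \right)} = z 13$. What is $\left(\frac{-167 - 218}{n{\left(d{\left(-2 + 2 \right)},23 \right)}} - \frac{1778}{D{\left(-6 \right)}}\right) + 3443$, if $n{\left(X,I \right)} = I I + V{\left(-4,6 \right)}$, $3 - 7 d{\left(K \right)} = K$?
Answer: $\frac{23378713}{6747} \approx 3465.1$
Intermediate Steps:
$D{\left(z \right)} = 13 z$
$d{\left(K \right)} = \frac{3}{7} - \frac{K}{7}$
$n{\left(X,I \right)} = -10 + I^{2}$ ($n{\left(X,I \right)} = I I - 10 = I^{2} - 10 = -10 + I^{2}$)
$\left(\frac{-167 - 218}{n{\left(d{\left(-2 + 2 \right)},23 \right)}} - \frac{1778}{D{\left(-6 \right)}}\right) + 3443 = \left(\frac{-167 - 218}{-10 + 23^{2}} - \frac{1778}{13 \left(-6\right)}\right) + 3443 = \left(- \frac{385}{-10 + 529} - \frac{1778}{-78}\right) + 3443 = \left(- \frac{385}{519} - - \frac{889}{39}\right) + 3443 = \left(\left(-385\right) \frac{1}{519} + \frac{889}{39}\right) + 3443 = \left(- \frac{385}{519} + \frac{889}{39}\right) + 3443 = \frac{148792}{6747} + 3443 = \frac{23378713}{6747}$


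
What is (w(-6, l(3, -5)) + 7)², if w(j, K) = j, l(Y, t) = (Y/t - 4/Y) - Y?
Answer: 1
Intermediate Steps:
l(Y, t) = -Y - 4/Y + Y/t (l(Y, t) = (-4/Y + Y/t) - Y = -Y - 4/Y + Y/t)
(w(-6, l(3, -5)) + 7)² = (-6 + 7)² = 1² = 1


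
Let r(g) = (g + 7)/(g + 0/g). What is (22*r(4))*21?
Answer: 2541/2 ≈ 1270.5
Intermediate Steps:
r(g) = (7 + g)/g (r(g) = (7 + g)/(g + 0) = (7 + g)/g)
(22*r(4))*21 = (22*((7 + 4)/4))*21 = (22*((¼)*11))*21 = (22*(11/4))*21 = (121/2)*21 = 2541/2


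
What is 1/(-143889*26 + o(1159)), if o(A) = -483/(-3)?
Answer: -1/3740953 ≈ -2.6731e-7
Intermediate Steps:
o(A) = 161 (o(A) = -483*(-1)/3 = -23*(-7) = 161)
1/(-143889*26 + o(1159)) = 1/(-143889*26 + 161) = 1/(-3741114 + 161) = 1/(-3740953) = -1/3740953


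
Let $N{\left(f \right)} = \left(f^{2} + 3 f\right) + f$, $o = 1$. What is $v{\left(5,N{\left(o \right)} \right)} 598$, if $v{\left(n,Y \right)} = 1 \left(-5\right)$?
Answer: $-2990$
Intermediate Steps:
$N{\left(f \right)} = f^{2} + 4 f$
$v{\left(n,Y \right)} = -5$
$v{\left(5,N{\left(o \right)} \right)} 598 = \left(-5\right) 598 = -2990$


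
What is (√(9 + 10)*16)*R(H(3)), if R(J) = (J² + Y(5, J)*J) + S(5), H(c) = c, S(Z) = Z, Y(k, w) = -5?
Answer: -16*√19 ≈ -69.742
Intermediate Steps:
R(J) = 5 + J² - 5*J (R(J) = (J² - 5*J) + 5 = 5 + J² - 5*J)
(√(9 + 10)*16)*R(H(3)) = (√(9 + 10)*16)*(5 + 3² - 5*3) = (√19*16)*(5 + 9 - 15) = (16*√19)*(-1) = -16*√19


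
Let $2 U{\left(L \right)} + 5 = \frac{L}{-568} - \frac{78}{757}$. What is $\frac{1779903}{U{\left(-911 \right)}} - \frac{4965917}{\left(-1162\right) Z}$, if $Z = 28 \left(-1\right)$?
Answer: $- \frac{5534231825301265}{5439140728} \approx -1.0175 \cdot 10^{6}$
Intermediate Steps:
$Z = -28$
$U{\left(L \right)} = - \frac{3863}{1514} - \frac{L}{1136}$ ($U{\left(L \right)} = - \frac{5}{2} + \frac{\frac{L}{-568} - \frac{78}{757}}{2} = - \frac{5}{2} + \frac{L \left(- \frac{1}{568}\right) - \frac{78}{757}}{2} = - \frac{5}{2} + \frac{- \frac{L}{568} - \frac{78}{757}}{2} = - \frac{5}{2} + \frac{- \frac{78}{757} - \frac{L}{568}}{2} = - \frac{5}{2} - \left(\frac{39}{757} + \frac{L}{1136}\right) = - \frac{3863}{1514} - \frac{L}{1136}$)
$\frac{1779903}{U{\left(-911 \right)}} - \frac{4965917}{\left(-1162\right) Z} = \frac{1779903}{- \frac{3863}{1514} - - \frac{911}{1136}} - \frac{4965917}{\left(-1162\right) \left(-28\right)} = \frac{1779903}{- \frac{3863}{1514} + \frac{911}{1136}} - \frac{4965917}{32536} = \frac{1779903}{- \frac{1504557}{859952}} - \frac{4965917}{32536} = 1779903 \left(- \frac{859952}{1504557}\right) - \frac{4965917}{32536} = - \frac{170070127184}{167173} - \frac{4965917}{32536} = - \frac{5534231825301265}{5439140728}$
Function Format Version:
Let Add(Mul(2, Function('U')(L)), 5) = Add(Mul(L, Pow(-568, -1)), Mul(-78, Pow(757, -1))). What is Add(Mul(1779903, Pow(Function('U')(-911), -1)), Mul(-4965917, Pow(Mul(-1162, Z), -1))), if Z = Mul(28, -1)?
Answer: Rational(-5534231825301265, 5439140728) ≈ -1.0175e+6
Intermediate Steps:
Z = -28
Function('U')(L) = Add(Rational(-3863, 1514), Mul(Rational(-1, 1136), L)) (Function('U')(L) = Add(Rational(-5, 2), Mul(Rational(1, 2), Add(Mul(L, Pow(-568, -1)), Mul(-78, Pow(757, -1))))) = Add(Rational(-5, 2), Mul(Rational(1, 2), Add(Mul(L, Rational(-1, 568)), Mul(-78, Rational(1, 757))))) = Add(Rational(-5, 2), Mul(Rational(1, 2), Add(Mul(Rational(-1, 568), L), Rational(-78, 757)))) = Add(Rational(-5, 2), Mul(Rational(1, 2), Add(Rational(-78, 757), Mul(Rational(-1, 568), L)))) = Add(Rational(-5, 2), Add(Rational(-39, 757), Mul(Rational(-1, 1136), L))) = Add(Rational(-3863, 1514), Mul(Rational(-1, 1136), L)))
Add(Mul(1779903, Pow(Function('U')(-911), -1)), Mul(-4965917, Pow(Mul(-1162, Z), -1))) = Add(Mul(1779903, Pow(Add(Rational(-3863, 1514), Mul(Rational(-1, 1136), -911)), -1)), Mul(-4965917, Pow(Mul(-1162, -28), -1))) = Add(Mul(1779903, Pow(Add(Rational(-3863, 1514), Rational(911, 1136)), -1)), Mul(-4965917, Pow(32536, -1))) = Add(Mul(1779903, Pow(Rational(-1504557, 859952), -1)), Mul(-4965917, Rational(1, 32536))) = Add(Mul(1779903, Rational(-859952, 1504557)), Rational(-4965917, 32536)) = Add(Rational(-170070127184, 167173), Rational(-4965917, 32536)) = Rational(-5534231825301265, 5439140728)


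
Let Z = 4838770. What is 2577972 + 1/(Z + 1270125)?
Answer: 15748560260941/6108895 ≈ 2.5780e+6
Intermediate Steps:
2577972 + 1/(Z + 1270125) = 2577972 + 1/(4838770 + 1270125) = 2577972 + 1/6108895 = 15748560260941/6108895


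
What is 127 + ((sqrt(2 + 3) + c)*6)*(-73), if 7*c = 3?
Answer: -425/7 - 438*sqrt(5) ≈ -1040.1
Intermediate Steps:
c = 3/7 (c = (1/7)*3 = 3/7 ≈ 0.42857)
127 + ((sqrt(2 + 3) + c)*6)*(-73) = 127 + ((sqrt(2 + 3) + 3/7)*6)*(-73) = 127 + ((sqrt(5) + 3/7)*6)*(-73) = 127 + ((3/7 + sqrt(5))*6)*(-73) = 127 + (18/7 + 6*sqrt(5))*(-73) = 127 + (-1314/7 - 438*sqrt(5)) = -425/7 - 438*sqrt(5)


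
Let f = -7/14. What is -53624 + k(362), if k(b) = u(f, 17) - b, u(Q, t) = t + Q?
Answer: -107939/2 ≈ -53970.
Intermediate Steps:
f = -½ (f = -7*1/14 = -½ ≈ -0.50000)
u(Q, t) = Q + t
k(b) = 33/2 - b (k(b) = (-½ + 17) - b = 33/2 - b)
-53624 + k(362) = -53624 + (33/2 - 1*362) = -53624 + (33/2 - 362) = -53624 - 691/2 = -107939/2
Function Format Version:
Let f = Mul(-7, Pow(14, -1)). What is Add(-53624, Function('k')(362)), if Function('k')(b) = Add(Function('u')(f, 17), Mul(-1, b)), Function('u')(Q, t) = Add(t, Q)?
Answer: Rational(-107939, 2) ≈ -53970.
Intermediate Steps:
f = Rational(-1, 2) (f = Mul(-7, Rational(1, 14)) = Rational(-1, 2) ≈ -0.50000)
Function('u')(Q, t) = Add(Q, t)
Function('k')(b) = Add(Rational(33, 2), Mul(-1, b)) (Function('k')(b) = Add(Add(Rational(-1, 2), 17), Mul(-1, b)) = Add(Rational(33, 2), Mul(-1, b)))
Add(-53624, Function('k')(362)) = Add(-53624, Add(Rational(33, 2), Mul(-1, 362))) = Add(-53624, Add(Rational(33, 2), -362)) = Add(-53624, Rational(-691, 2)) = Rational(-107939, 2)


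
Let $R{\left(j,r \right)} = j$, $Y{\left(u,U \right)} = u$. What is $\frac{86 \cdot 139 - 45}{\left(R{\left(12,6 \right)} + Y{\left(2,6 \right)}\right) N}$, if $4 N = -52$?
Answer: $- \frac{11909}{182} \approx -65.434$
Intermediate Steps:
$N = -13$ ($N = \frac{1}{4} \left(-52\right) = -13$)
$\frac{86 \cdot 139 - 45}{\left(R{\left(12,6 \right)} + Y{\left(2,6 \right)}\right) N} = \frac{86 \cdot 139 - 45}{\left(12 + 2\right) \left(-13\right)} = \frac{11954 - 45}{14 \left(-13\right)} = \frac{11909}{-182} = 11909 \left(- \frac{1}{182}\right) = - \frac{11909}{182}$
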